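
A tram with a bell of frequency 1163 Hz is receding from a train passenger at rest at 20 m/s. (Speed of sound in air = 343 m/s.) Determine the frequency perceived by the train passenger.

1099 Hz

Moving source, stationary observer: f' = f · v/(v + v_s) since the source is receding.
f' = 1163 × 343/(343 + 20) = 1163 × 343/363 ≈ 1099 Hz.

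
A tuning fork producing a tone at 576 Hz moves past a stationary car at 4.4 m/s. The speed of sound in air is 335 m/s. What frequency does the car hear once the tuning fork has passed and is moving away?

569 Hz

Receding: f₂ = f · v/(v + v_s) = 576 × 335/339.4 ≈ 569 Hz.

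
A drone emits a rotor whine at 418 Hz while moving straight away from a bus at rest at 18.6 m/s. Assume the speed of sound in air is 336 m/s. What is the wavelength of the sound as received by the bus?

84.8 cm

Moving source, stationary observer: f' = f · v/(v + v_s) since the source is receding.
f' = 418 × 336/(336 + 18.6) ≈ 396 Hz.
λ' = v/f' = 336/396.074 ≈ 84.8 cm.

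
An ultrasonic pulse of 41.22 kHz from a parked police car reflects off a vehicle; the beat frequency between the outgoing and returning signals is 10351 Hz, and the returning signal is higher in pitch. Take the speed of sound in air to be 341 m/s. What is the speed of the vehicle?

Double Doppler shift off a moving reflector: f₂ = f₀ · (v + u)/(v − u) (u > 0 toward emitter).
Returning signal is higher, so f₂ = f₀ + Δf = 41220 + 10351 = 51571 Hz.
Rearranging, u = v · (f₂ − f₀)/(f₂ + f₀) = 341 × 10351/92791 ≈ 38 m/s.
So the vehicle is moving at 38 m/s toward the emitter.

38 m/s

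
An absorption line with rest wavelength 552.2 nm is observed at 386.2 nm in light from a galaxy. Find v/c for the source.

λ'/λ₀ = 0.6994 < 1 (blueshift), so the source is approaching.
λ'/λ₀ = √((1 − β)/(1 + β)) for an approaching source ⇒ β = (1 − r²)/(1 + r²) with r = λ'/λ₀.
β = (1 − 0.4891)/(1 + 0.4891) ≈ 0.343.

0.343c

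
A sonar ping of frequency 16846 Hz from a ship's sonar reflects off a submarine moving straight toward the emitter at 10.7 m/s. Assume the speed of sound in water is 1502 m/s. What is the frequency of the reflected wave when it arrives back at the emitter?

At the submarine (a moving observer), f₁ = f₀ · (v + u)/v = 16846 × 1512.7/1502 ≈ 16966 Hz.
The reflection then acts as a moving source: f₂ = f₁ · v/(v − u) ≈ 17088 Hz.

17088 Hz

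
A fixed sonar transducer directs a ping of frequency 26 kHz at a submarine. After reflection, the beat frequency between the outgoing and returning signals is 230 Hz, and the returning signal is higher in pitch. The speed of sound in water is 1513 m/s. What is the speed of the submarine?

Double Doppler shift off a moving reflector: f₂ = f₀ · (v + u)/(v − u) (u > 0 toward emitter).
Returning signal is higher, so f₂ = f₀ + Δf = 26000 + 230 = 26230 Hz.
Rearranging, u = v · (f₂ − f₀)/(f₂ + f₀) = 1513 × 230/52230 ≈ 6.7 m/s.
So the submarine is moving at 6.7 m/s toward the emitter.

6.7 m/s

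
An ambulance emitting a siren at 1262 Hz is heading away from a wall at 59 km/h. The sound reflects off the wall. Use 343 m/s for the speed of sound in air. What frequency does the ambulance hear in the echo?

1147 Hz

59 km/h = 16.39 m/s.
The wall receives the sound from a moving source: f₁ = f₀ · v/(v + v_e) = 1262 × 343/359.39 ≈ 1204 Hz.
On the return leg the ambulance is a moving observer: f₂ = f₁ · (v − v_e)/v = 1204 × 326.61/343 ≈ 1147 Hz.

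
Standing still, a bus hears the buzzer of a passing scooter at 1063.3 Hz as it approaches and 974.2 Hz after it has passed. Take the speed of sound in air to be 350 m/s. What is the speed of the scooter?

f₁/f₂ = (v + v_s)/(v − v_s), so v_s = v · (f₁ − f₂)/(f₁ + f₂).
v_s = 350 × (1063.3 − 974.2)/(1063.3 + 974.2) = 350 × 89.1/2037.5 ≈ 15.3 m/s.

15.3 m/s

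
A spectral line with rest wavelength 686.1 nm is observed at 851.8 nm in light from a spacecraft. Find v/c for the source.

0.213

λ'/λ₀ = 1.2415 > 1 (redshift), so the source is receding.
λ'/λ₀ = √((1 + β)/(1 − β)) for a receding source ⇒ β = (r² − 1)/(r² + 1) with r = λ'/λ₀.
β = (1.5413 − 1)/(1.5413 + 1) ≈ 0.213.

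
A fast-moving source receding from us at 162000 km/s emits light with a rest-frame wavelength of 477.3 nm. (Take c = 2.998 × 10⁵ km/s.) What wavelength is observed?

β = v/c = 162000/299800 = 0.5404.
Relativistic Doppler for wavelength: λ' = λ₀ · √((1 + β)/(1 − β)).
λ' = 477.3 × √(1.5404/0.4596) = 477.3 × 1.83064 ≈ 873.8 nm.

873.8 nm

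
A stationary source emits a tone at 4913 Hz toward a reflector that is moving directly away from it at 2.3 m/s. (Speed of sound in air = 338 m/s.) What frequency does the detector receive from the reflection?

The reflector first receives the wave as a moving observer: f₁ = f₀ · (v − u)/v = 4913 × (338 − 2.3)/338 ≈ 4880 Hz.
The reflection then acts as a moving source: f₂ = f₁ · v/(v + u) ≈ 4847 Hz.

4847 Hz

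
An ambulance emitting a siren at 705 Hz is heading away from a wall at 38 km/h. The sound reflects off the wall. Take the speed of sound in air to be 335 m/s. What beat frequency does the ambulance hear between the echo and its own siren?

38 km/h = 10.56 m/s.
The wall receives the sound from a moving source: f₁ = f₀ · v/(v + v_e) = 705 × 335/345.56 ≈ 683.5 Hz.
On the return leg the ambulance is a moving observer: f₂ = f₁ · (v − v_e)/v = 683.5 × 324.44/335 ≈ 661.9 Hz.
Beat against the emitted tone: |f₂ − f₀| = 2v_e·f₀/(v + v_e) = 2 × 10.56 × 705/345.56 ≈ 43.1 Hz.

43.1 Hz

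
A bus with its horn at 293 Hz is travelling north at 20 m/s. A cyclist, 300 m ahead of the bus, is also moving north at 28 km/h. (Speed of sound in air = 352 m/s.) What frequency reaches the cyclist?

28 km/h = 7.778 m/s.
The cyclist is ahead, so the bus is moving toward it while the cyclist is moving away from the bus.
General Doppler shift: f' = f · (v − v_o)/(v − v_s).
f' = 293 × (352 − 7.778)/(352 − 20) = 293 × 344.22/332 ≈ 304 Hz.

304 Hz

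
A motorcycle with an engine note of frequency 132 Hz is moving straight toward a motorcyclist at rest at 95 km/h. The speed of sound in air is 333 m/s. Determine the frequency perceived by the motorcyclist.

143 Hz

95 km/h = 26.39 m/s.
Moving source, stationary observer: f' = f · v/(v − v_s) since the source is approaching.
f' = 132 × 333/(333 − 26.39) = 132 × 333/306.6 ≈ 143 Hz.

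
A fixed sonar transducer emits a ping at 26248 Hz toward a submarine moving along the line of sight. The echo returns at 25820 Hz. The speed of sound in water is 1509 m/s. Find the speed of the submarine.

12.4 m/s

Double Doppler shift off a moving reflector: f₂ = f₀ · (v + u)/(v − u) (u > 0 toward emitter).
Rearranging, u = v · (f₂ − f₀)/(f₂ + f₀) = 1509 × -428/52068 ≈ -12.4 m/s.
So the submarine is moving at 12.4 m/s away from the emitter.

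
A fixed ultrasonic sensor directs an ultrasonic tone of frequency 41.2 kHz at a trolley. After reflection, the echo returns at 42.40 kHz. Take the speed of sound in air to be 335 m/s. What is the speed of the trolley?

Double Doppler shift off a moving reflector: f₂ = f₀ · (v + u)/(v − u) (u > 0 toward emitter).
Rearranging, u = v · (f₂ − f₀)/(f₂ + f₀) = 335 × 1.20/83.60 ≈ 4.8 m/s.
So the trolley is moving at 4.8 m/s toward the emitter.

4.8 m/s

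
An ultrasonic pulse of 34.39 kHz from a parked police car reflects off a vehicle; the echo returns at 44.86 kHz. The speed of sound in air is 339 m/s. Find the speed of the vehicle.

Double Doppler shift off a moving reflector: f₂ = f₀ · (v + u)/(v − u) (u > 0 toward emitter).
Rearranging, u = v · (f₂ − f₀)/(f₂ + f₀) = 339 × 10.47/79.25 ≈ 45 m/s.
So the vehicle is moving at 45 m/s toward the emitter.

45 m/s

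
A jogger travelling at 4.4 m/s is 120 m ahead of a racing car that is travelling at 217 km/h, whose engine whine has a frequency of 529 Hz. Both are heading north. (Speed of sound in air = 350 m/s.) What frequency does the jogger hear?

631 Hz

217 km/h = 60.28 m/s.
The jogger is ahead, so the racing car is moving toward it while the jogger is moving away from the racing car.
General Doppler shift: f' = f · (v − v_o)/(v − v_s).
f' = 529 × (350 − 4.4)/(350 − 60.28) = 529 × 345.6/289.72 ≈ 631 Hz.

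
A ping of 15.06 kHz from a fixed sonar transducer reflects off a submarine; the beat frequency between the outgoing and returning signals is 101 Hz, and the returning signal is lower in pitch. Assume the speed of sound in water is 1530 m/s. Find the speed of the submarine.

Double Doppler shift off a moving reflector: f₂ = f₀ · (v + u)/(v − u) (u > 0 toward emitter).
Returning signal is lower, so f₂ = f₀ − Δf = 15060 − 101 = 14959 Hz.
Rearranging, u = v · (f₂ − f₀)/(f₂ + f₀) = 1530 × -101/30019 ≈ -5.1 m/s.
So the submarine is moving at 5.1 m/s away from the emitter.

5.1 m/s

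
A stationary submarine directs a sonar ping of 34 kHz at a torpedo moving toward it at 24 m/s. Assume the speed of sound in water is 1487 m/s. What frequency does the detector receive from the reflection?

35.1 kHz

At the torpedo (a moving observer), f₁ = f₀ · (v + u)/v = 34 × 1511/1487 ≈ 34.5 kHz.
The reflection then acts as a moving source: f₂ = f₁ · v/(v − u) ≈ 35.1 kHz.
Equivalently f₂ = f₀ · (v + u)/(v − u).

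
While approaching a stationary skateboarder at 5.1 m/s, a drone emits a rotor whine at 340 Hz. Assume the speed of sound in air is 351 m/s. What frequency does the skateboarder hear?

Moving source, stationary observer: f' = f · v/(v − v_s) since the source is approaching.
f' = 340 × 351/(351 − 5.1) = 340 × 351/345.9 ≈ 345 Hz.

345 Hz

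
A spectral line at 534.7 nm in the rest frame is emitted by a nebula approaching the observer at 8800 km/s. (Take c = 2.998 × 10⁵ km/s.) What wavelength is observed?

β = v/c = 8800/299800 = 0.0294.
Relativistic Doppler for wavelength: λ' = λ₀ · √((1 − β)/(1 + β)).
λ' = 534.7 × √(0.9706/1.0294) = 534.7 × 0.97107 ≈ 519.2 nm.

519.2 nm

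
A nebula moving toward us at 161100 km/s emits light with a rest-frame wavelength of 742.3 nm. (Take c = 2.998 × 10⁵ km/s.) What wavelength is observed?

407.2 nm

β = v/c = 161100/299800 = 0.5374.
Relativistic Doppler for wavelength: λ' = λ₀ · √((1 − β)/(1 + β)).
λ' = 742.3 × √(0.4626/1.5374) = 742.3 × 0.54857 ≈ 407.2 nm.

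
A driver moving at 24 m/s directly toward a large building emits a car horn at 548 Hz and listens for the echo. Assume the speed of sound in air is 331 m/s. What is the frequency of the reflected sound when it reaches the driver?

The large building receives the sound from a moving source: f₁ = f₀ · v/(v − v_e) = 548 × 331/307 ≈ 591 Hz.
On the return leg the driver is a moving observer: f₂ = f₁ · (v + v_e)/v = 591 × 355/331 ≈ 634 Hz.

634 Hz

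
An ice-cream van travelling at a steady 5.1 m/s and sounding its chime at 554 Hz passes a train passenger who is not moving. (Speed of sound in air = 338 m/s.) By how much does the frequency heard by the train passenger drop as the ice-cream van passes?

16.7 Hz

Approaching: f₁ = f · v/(v − v_s) = 554 × 338/332.9 ≈ 562.5 Hz.
Receding: f₂ = f · v/(v + v_s) = 554 × 338/343.1 ≈ 545.8 Hz.
Drop: f₁ − f₂ = 2f·v·v_s/(v² − v_s²) = 2 × 554 × 338 × 5.1/(338² − 5.1²) ≈ 16.7 Hz.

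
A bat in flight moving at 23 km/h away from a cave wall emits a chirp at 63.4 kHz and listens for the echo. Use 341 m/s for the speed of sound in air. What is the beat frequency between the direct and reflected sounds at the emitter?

23 km/h = 6.389 m/s.
The cave wall receives the sound from a moving source: f₁ = f₀ · v/(v + v_e) = 63.4 × 341/347.39 ≈ 62.23 kHz.
On the return leg the bat in flight is a moving observer: f₂ = f₁ · (v − v_e)/v = 62.23 × 334.61/341 ≈ 61.07 kHz.
Beat against the emitted tone (with f₀ = 63400 Hz): |f₂ − f₀| = 2v_e·f₀/(v + v_e) = 2 × 6.389 × 63400/347.39 ≈ 2332 Hz.

2332 Hz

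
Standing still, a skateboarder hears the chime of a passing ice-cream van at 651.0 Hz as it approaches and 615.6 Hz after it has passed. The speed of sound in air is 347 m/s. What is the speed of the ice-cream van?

f₁/f₂ = (v + v_s)/(v − v_s), so v_s = v · (f₁ − f₂)/(f₁ + f₂).
v_s = 347 × (651.0 − 615.6)/(651.0 + 615.6) = 347 × 35.4/1266.6 ≈ 9.7 m/s.

9.7 m/s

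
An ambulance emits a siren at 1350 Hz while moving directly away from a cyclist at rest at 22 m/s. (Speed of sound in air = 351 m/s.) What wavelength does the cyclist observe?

27.6 cm

With the source moving away from a stationary observer, f' = f · v/(v + v_s).
f' = 1350 × 351/(351 + 22) ≈ 1270 Hz.
λ' = v/f' = 351/1270.38 ≈ 27.6 cm.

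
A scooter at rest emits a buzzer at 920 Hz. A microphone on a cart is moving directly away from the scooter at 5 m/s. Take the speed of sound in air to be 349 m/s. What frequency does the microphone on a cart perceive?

907 Hz

Only the observer moves, away from the source, so f' = f · (v − v_o)/v.
f' = 920 × (349 − 5)/349 = 920 × 344/349 ≈ 907 Hz.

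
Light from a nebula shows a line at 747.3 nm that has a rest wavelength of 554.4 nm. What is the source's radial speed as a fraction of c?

0.290c

λ'/λ₀ = 1.3479 > 1 (redshift), so the source is receding.
λ'/λ₀ = √((1 + β)/(1 − β)) for a receding source ⇒ β = (r² − 1)/(r² + 1) with r = λ'/λ₀.
β = (1.8170 − 1)/(1.8170 + 1) ≈ 0.290.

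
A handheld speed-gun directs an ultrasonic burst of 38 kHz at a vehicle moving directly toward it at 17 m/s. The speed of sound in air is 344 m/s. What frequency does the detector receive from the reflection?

42.0 kHz

At the vehicle (a moving observer), f₁ = f₀ · (v + u)/v = 38 × 361/344 ≈ 39.9 kHz.
On reflection it acts as a source moving toward the stationary detector: f₂ = f₁ · v/(v − u) = 39.9 × 344/327 ≈ 42.0 kHz.
Equivalently f₂ = f₀ · (v + u)/(v − u).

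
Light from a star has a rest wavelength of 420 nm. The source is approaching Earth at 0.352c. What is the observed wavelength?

Relativistic Doppler for wavelength: λ' = λ₀ · √((1 − β)/(1 + β)).
λ' = 420 × √(0.6480/1.3520) = 420 × 0.69231 ≈ 290.8 nm.

290.8 nm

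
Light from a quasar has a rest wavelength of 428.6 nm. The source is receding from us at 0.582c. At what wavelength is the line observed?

Relativistic Doppler for wavelength: λ' = λ₀ · √((1 + β)/(1 − β)).
λ' = 428.6 × √(1.5820/0.4180) = 428.6 × 1.94543 ≈ 833.8 nm.

833.8 nm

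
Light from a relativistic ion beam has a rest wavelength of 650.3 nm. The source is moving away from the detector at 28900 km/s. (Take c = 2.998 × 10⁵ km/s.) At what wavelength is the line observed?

β = v/c = 28900/299800 = 0.0964.
Relativistic Doppler for wavelength: λ' = λ₀ · √((1 + β)/(1 − β)).
λ' = 650.3 × √(1.0964/0.9036) = 650.3 × 1.10153 ≈ 716.3 nm.

716.3 nm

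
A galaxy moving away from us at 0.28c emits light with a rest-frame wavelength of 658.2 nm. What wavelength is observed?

877.6 nm

Relativistic Doppler for wavelength: λ' = λ₀ · √((1 + β)/(1 − β)).
λ' = 658.2 × √(1.2800/0.7200) = 658.2 × 1.33333 ≈ 877.6 nm.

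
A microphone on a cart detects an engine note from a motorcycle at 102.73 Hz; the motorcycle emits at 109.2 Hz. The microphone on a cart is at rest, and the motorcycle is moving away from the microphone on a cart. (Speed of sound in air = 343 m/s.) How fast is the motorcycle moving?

f' = f · v/(v + v_s) ⇒ v_s = v · |1 − f/f'|.
v_s = 343 × |1 − 109.2/102.73| = 343 × 0.06298 ≈ 21.6 m/s.

21.6 m/s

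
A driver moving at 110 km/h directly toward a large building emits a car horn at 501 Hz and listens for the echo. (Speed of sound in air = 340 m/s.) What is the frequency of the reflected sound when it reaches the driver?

600 Hz

110 km/h = 30.56 m/s.
The large building receives the sound from a moving source: f₁ = f₀ · v/(v − v_e) = 501 × 340/309.44 ≈ 550 Hz.
On the return leg the driver is a moving observer: f₂ = f₁ · (v + v_e)/v = 550 × 370.56/340 ≈ 600 Hz.
Equivalently f₂ = f₀ · (v + v_e)/(v − v_e).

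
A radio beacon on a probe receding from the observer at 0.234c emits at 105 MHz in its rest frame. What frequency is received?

Relativistic Doppler for frequency: f' = f₀ · √((1 − β)/(1 + β)).
f' = 105 × √(0.7660/1.2340) = 105 × 0.78787 ≈ 82.7 MHz.

82.7 MHz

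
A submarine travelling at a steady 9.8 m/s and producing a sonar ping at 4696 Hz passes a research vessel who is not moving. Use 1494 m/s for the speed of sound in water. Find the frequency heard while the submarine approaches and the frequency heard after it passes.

4727 Hz approaching; 4665 Hz receding

Approaching: f₁ = f · v/(v − v_s) = 4696 × 1494/1484.2 ≈ 4727 Hz.
Receding: f₂ = f · v/(v + v_s) = 4696 × 1494/1503.8 ≈ 4665 Hz.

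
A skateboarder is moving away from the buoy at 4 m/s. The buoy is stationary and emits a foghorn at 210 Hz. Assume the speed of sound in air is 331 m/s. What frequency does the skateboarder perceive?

207 Hz

Moving observer, stationary source: f' = f · (v − v_o)/v.
f' = 210 × (331 − 4)/331 = 210 × 327/331 ≈ 207 Hz.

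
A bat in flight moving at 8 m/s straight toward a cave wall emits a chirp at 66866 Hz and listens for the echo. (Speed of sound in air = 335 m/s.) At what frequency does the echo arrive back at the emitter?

70138 Hz

The cave wall receives the sound from a moving source: f₁ = f₀ · v/(v − v_e) = 66866 × 335/327 ≈ 68502 Hz.
On the return leg the bat in flight is a moving observer: f₂ = f₁ · (v + v_e)/v = 68502 × 343/335 ≈ 70138 Hz.
Equivalently f₂ = f₀ · (v + v_e)/(v − v_e).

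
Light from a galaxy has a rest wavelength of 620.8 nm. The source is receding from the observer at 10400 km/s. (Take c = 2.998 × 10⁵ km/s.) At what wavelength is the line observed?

β = v/c = 10400/299800 = 0.0347.
Relativistic Doppler for wavelength: λ' = λ₀ · √((1 + β)/(1 − β)).
λ' = 620.8 × √(1.0347/0.9653) = 620.8 × 1.03531 ≈ 642.7 nm.

642.7 nm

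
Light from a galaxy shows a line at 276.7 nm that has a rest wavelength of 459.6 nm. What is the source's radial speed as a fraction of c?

0.468c

λ'/λ₀ = 0.6020 < 1 (blueshift), so the source is approaching.
λ'/λ₀ = √((1 − β)/(1 + β)) for an approaching source ⇒ β = (1 − r²)/(1 + r²) with r = λ'/λ₀.
β = (1 − 0.3625)/(1 + 0.3625) ≈ 0.468.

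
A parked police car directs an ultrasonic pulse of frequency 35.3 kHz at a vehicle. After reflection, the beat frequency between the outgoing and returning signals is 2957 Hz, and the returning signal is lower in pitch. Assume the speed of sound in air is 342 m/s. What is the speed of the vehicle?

Double Doppler shift off a moving reflector: f₂ = f₀ · (v + u)/(v − u) (u > 0 toward emitter).
Returning signal is lower, so f₂ = f₀ − Δf = 35300 − 2957 = 32343 Hz.
Rearranging, u = v · (f₂ − f₀)/(f₂ + f₀) = 342 × -2957/67643 ≈ -15.0 m/s.
So the vehicle is moving at 15.0 m/s away from the emitter.

15.0 m/s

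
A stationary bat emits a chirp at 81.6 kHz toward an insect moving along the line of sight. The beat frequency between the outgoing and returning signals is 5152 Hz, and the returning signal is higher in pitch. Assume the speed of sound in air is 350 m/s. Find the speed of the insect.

10.7 m/s

Double Doppler shift off a moving reflector: f₂ = f₀ · (v + u)/(v − u) (u > 0 toward emitter).
Returning signal is higher, so f₂ = f₀ + Δf = 81600 + 5152 = 86752 Hz.
Rearranging, u = v · (f₂ − f₀)/(f₂ + f₀) = 350 × 5152/168352 ≈ 10.7 m/s.
So the insect is moving at 10.7 m/s toward the emitter.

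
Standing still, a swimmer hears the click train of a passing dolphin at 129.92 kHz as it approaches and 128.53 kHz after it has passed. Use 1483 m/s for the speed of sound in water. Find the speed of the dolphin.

8.0 m/s

f₁/f₂ = (v + v_s)/(v − v_s), so v_s = v · (f₁ − f₂)/(f₁ + f₂).
v_s = 1483 × (129.92 − 128.53)/(129.92 + 128.53) = 1483 × 1.39/258.45 ≈ 8.0 m/s.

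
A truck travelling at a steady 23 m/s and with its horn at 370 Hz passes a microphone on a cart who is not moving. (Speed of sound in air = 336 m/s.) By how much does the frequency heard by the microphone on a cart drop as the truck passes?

Approaching: f₁ = f · v/(v − v_s) = 370 × 336/313 ≈ 397.2 Hz.
Receding: f₂ = f · v/(v + v_s) = 370 × 336/359 ≈ 346.3 Hz.
Drop: f₁ − f₂ = 2f·v·v_s/(v² − v_s²) = 2 × 370 × 336 × 23/(336² − 23²) ≈ 50.9 Hz.

50.9 Hz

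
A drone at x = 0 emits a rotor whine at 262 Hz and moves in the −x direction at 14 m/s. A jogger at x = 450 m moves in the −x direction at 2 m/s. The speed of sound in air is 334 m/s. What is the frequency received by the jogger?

253 Hz

The observer lies on the +x side, so the source is heading away from the observer and the observer is heading toward the source.
General Doppler shift: f' = f · (v + v_o)/(v + v_s).
f' = 262 × (334 + 2)/(334 + 14) = 262 × 336/348 ≈ 253 Hz.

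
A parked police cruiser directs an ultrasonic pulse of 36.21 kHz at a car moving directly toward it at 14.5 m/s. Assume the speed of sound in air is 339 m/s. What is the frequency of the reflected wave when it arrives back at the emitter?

At the car (a moving observer), f₁ = f₀ · (v + u)/v = 36.21 × 353.5/339 ≈ 37.8 kHz.
The reflection then acts as a moving source: f₂ = f₁ · v/(v − u) ≈ 39.4 kHz.
Equivalently f₂ = f₀ · (v + u)/(v − u).

39.4 kHz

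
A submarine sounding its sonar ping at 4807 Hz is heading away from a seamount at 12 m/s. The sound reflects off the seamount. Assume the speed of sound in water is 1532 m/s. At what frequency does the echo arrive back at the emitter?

4732 Hz

The seamount receives the sound from a moving source: f₁ = f₀ · v/(v + v_e) = 4807 × 1532/1544 ≈ 4770 Hz.
On the return leg the submarine is a moving observer: f₂ = f₁ · (v − v_e)/v = 4770 × 1520/1532 ≈ 4732 Hz.
Equivalently f₂ = f₀ · (v − v_e)/(v + v_e).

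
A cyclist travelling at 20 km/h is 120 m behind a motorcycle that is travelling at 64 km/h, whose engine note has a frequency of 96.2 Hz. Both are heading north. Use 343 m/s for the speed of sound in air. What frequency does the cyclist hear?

93 Hz

64 km/h = 17.78 m/s; 20 km/h = 5.556 m/s.
The cyclist is behind, so the motorcycle is moving away from it while the cyclist is moving toward the motorcycle.
Both move, so f' = f · (v + v_o)/(v + v_s).
f' = 96.2 × (343 + 5.556)/(343 + 17.78) = 96.2 × 348.56/360.78 ≈ 93 Hz.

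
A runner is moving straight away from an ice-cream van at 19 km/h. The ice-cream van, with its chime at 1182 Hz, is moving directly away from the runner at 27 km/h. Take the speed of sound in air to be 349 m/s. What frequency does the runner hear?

27 km/h = 7.5 m/s; 19 km/h = 5.278 m/s.
General Doppler shift: f' = f · (v − v_o)/(v + v_s).
f' = 1182 × (349 − 5.278)/(349 + 7.5) = 1182 × 343.72/356.5 ≈ 1140 Hz.

1140 Hz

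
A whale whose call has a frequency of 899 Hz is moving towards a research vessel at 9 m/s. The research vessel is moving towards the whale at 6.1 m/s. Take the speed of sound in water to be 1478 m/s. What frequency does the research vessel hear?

With source approaching and observer approaching, f' = f · (v + v_o)/(v − v_s).
f' = 899 × (1478 + 6.1)/(1478 − 9) = 899 × 1484.1/1469 ≈ 908 Hz.

908 Hz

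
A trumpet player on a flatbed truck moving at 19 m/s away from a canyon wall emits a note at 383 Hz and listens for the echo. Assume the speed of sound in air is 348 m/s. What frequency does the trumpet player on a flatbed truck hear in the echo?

The canyon wall receives the sound from a moving source: f₁ = f₀ · v/(v + v_e) = 383 × 348/367 ≈ 363 Hz.
On the return leg the trumpet player on a flatbed truck is a moving observer: f₂ = f₁ · (v − v_e)/v = 363 × 329/348 ≈ 343 Hz.

343 Hz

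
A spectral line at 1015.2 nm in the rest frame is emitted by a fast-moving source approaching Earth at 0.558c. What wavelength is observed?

Relativistic Doppler for wavelength: λ' = λ₀ · √((1 − β)/(1 + β)).
λ' = 1015.2 × √(0.4420/1.5580) = 1015.2 × 0.53263 ≈ 540.7 nm.

540.7 nm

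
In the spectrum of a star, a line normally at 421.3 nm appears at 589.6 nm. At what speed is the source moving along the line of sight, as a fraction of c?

λ'/λ₀ = 1.3995 > 1 (redshift), so the source is receding.
λ'/λ₀ = √((1 + β)/(1 − β)) for a receding source ⇒ β = (r² − 1)/(r² + 1) with r = λ'/λ₀.
β = (1.9585 − 1)/(1.9585 + 1) ≈ 0.324.

0.324c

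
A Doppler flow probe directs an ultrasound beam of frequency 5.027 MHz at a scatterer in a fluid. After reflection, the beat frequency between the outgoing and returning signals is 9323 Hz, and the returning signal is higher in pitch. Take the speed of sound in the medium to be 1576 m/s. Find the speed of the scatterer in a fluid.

1.46 m/s

Double Doppler shift off a moving reflector: f₂ = f₀ · (v + u)/(v − u) (u > 0 toward emitter).
Returning signal is higher, so f₂ = f₀ + Δf = 5027000 + 9323 = 5036323 Hz.
Rearranging, u = v · (f₂ − f₀)/(f₂ + f₀) = 1576 × 9323/10063323 ≈ 1.46 m/s.
So the scatterer in a fluid is moving at 1.46 m/s toward the emitter.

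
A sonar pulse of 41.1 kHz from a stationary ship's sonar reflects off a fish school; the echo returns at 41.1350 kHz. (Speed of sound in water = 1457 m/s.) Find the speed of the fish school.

Double Doppler shift off a moving reflector: f₂ = f₀ · (v + u)/(v − u) (u > 0 toward emitter).
Rearranging, u = v · (f₂ − f₀)/(f₂ + f₀) = 1457 × 0.0350/82.2350 ≈ 0.62 m/s.
So the fish school is moving at 0.62 m/s toward the emitter.

0.62 m/s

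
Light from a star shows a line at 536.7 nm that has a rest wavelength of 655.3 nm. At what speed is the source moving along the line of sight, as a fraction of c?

0.197c

λ'/λ₀ = 0.8190 < 1 (blueshift), so the source is approaching.
λ'/λ₀ = √((1 − β)/(1 + β)) for an approaching source ⇒ β = (1 − r²)/(1 + r²) with r = λ'/λ₀.
β = (1 − 0.6708)/(1 + 0.6708) ≈ 0.197.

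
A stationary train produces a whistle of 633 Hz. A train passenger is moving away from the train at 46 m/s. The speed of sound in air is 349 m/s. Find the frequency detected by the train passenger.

Only the observer moves, away from the source, so f' = f · (v − v_o)/v.
f' = 633 × (349 − 46)/349 = 633 × 303/349 ≈ 550 Hz.

550 Hz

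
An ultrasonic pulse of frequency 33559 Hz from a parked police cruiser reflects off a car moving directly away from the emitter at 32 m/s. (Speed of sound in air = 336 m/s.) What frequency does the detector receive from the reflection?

27723 Hz

At the car (a moving observer), f₁ = f₀ · (v − u)/v = 33559 × 304/336 ≈ 30363 Hz.
The reflection then acts as a moving source: f₂ = f₁ · v/(v + u) ≈ 27723 Hz.
Equivalently f₂ = f₀ · (v − u)/(v + u).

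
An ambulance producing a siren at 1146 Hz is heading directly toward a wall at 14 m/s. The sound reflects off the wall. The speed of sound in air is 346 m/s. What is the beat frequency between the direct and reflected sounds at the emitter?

The wall receives the sound from a moving source: f₁ = f₀ · v/(v − v_e) = 1146 × 346/332 ≈ 1194.3 Hz.
On the return leg the ambulance is a moving observer: f₂ = f₁ · (v + v_e)/v = 1194.3 × 360/346 ≈ 1242.7 Hz.
Equivalently f₂ = f₀ · (v + v_e)/(v − v_e).
Beat against the emitted tone: |f₂ − f₀| = 2v_e·f₀/(v − v_e) = 2 × 14 × 1146/332 ≈ 97 Hz.

97 Hz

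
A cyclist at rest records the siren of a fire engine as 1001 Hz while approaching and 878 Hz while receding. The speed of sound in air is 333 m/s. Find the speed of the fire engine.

f₁/f₂ = (v + v_s)/(v − v_s), so v_s = v · (f₁ − f₂)/(f₁ + f₂).
v_s = 333 × (1001 − 878)/(1001 + 878) = 333 × 123/1879 ≈ 21.8 m/s.

21.8 m/s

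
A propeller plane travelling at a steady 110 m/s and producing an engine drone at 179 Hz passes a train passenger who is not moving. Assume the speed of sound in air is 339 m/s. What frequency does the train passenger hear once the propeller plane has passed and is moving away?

135 Hz

Receding: f₂ = f · v/(v + v_s) = 179 × 339/449 ≈ 135 Hz.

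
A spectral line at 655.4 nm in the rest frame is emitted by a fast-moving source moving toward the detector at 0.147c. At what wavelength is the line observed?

565.2 nm

Relativistic Doppler for wavelength: λ' = λ₀ · √((1 − β)/(1 + β)).
λ' = 655.4 × √(0.8530/1.1470) = 655.4 × 0.86237 ≈ 565.2 nm.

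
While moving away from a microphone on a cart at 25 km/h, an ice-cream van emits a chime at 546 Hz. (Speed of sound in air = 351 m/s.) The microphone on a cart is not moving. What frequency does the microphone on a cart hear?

25 km/h = 6.944 m/s.
Moving source, stationary observer: f' = f · v/(v + v_s) since the source is receding.
f' = 546 × 351/(351 + 6.944) = 546 × 351/357.9 ≈ 535 Hz.

535 Hz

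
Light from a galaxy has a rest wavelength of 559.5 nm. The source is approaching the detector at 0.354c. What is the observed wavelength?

Relativistic Doppler for wavelength: λ' = λ₀ · √((1 − β)/(1 + β)).
λ' = 559.5 × √(0.6460/1.3540) = 559.5 × 0.69073 ≈ 386.5 nm.

386.5 nm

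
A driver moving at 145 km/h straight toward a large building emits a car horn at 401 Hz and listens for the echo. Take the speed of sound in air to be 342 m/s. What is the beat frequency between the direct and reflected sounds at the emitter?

145 km/h = 40.28 m/s.
The large building receives the sound from a moving source: f₁ = f₀ · v/(v − v_e) = 401 × 342/301.72 ≈ 454.5 Hz.
On the return leg the driver is a moving observer: f₂ = f₁ · (v + v_e)/v = 454.5 × 382.28/342 ≈ 508.1 Hz.
Beat against the emitted tone: |f₂ − f₀| = 2v_e·f₀/(v − v_e) = 2 × 40.28 × 401/301.72 ≈ 107 Hz.

107 Hz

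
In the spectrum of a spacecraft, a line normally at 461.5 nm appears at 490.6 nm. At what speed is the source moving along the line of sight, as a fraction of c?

λ'/λ₀ = 1.0631 > 1 (redshift), so the source is receding.
λ'/λ₀ = √((1 + β)/(1 − β)) for a receding source ⇒ β = (r² − 1)/(r² + 1) with r = λ'/λ₀.
β = (1.1301 − 1)/(1.1301 + 1) ≈ 0.061.

0.061c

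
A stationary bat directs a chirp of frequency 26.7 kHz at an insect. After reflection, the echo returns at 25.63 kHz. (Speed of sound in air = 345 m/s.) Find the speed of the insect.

7.1 m/s

Double Doppler shift off a moving reflector: f₂ = f₀ · (v + u)/(v − u) (u > 0 toward emitter).
Rearranging, u = v · (f₂ − f₀)/(f₂ + f₀) = 345 × -1.07/52.33 ≈ -7.1 m/s.
So the insect is moving at 7.1 m/s away from the emitter.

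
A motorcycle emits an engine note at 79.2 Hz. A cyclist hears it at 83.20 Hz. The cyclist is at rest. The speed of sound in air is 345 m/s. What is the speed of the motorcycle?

16.6 m/s

f' > f, so the motorcycle is approaching.
f' = f · v/(v − v_s) ⇒ v_s = v · |1 − f/f'|.
v_s = 345 × |1 − 79.2/83.20| = 345 × 0.04808 ≈ 16.6 m/s.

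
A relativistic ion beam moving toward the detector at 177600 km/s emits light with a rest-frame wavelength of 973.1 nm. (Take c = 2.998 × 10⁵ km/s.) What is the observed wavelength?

β = v/c = 177600/299800 = 0.5924.
Relativistic Doppler for wavelength: λ' = λ₀ · √((1 − β)/(1 + β)).
λ' = 973.1 × √(0.4076/1.5924) = 973.1 × 0.50593 ≈ 492.3 nm.

492.3 nm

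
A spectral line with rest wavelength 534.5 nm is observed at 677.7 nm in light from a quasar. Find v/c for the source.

λ'/λ₀ = 1.2679 > 1 (redshift), so the source is receding.
λ'/λ₀ = √((1 + β)/(1 − β)) for a receding source ⇒ β = (r² − 1)/(r² + 1) with r = λ'/λ₀.
β = (1.6076 − 1)/(1.6076 + 1) ≈ 0.233.

0.233c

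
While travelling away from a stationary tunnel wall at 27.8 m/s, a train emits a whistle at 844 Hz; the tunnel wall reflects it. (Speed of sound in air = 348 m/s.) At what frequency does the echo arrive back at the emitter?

719 Hz

The tunnel wall receives the sound from a moving source: f₁ = f₀ · v/(v + v_e) = 844 × 348/375.8 ≈ 782 Hz.
On the return leg the train is a moving observer: f₂ = f₁ · (v − v_e)/v = 782 × 320.2/348 ≈ 719 Hz.
Equivalently f₂ = f₀ · (v − v_e)/(v + v_e).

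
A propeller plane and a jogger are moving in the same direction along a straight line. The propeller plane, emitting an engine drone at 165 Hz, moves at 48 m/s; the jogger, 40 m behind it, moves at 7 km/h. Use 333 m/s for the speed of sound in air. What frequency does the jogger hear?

145 Hz

7 km/h = 1.944 m/s.
The jogger is behind, so the propeller plane is moving away from it while the jogger is moving toward the propeller plane.
Both move, so f' = f · (v + v_o)/(v + v_s).
f' = 165 × (333 + 1.944)/(333 + 48) = 165 × 334.94/381 ≈ 145 Hz.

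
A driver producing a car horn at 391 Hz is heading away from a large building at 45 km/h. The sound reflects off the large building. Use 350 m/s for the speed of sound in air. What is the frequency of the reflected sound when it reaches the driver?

45 km/h = 12.5 m/s.
The large building receives the sound from a moving source: f₁ = f₀ · v/(v + v_e) = 391 × 350/362.5 ≈ 378 Hz.
On the return leg the driver is a moving observer: f₂ = f₁ · (v − v_e)/v = 378 × 337.5/350 ≈ 364 Hz.
Equivalently f₂ = f₀ · (v − v_e)/(v + v_e).

364 Hz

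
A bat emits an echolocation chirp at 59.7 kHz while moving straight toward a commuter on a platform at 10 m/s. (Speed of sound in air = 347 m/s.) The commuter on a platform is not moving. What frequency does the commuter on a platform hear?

61.5 kHz

Only the source moves, toward the listener, so f' = f · v/(v − v_s).
f' = 59.7 × 347/(347 − 10) = 59.7 × 347/337 ≈ 61.5 kHz.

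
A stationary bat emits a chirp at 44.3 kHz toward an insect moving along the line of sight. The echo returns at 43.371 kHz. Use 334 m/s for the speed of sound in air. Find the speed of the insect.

Double Doppler shift off a moving reflector: f₂ = f₀ · (v + u)/(v − u) (u > 0 toward emitter).
Rearranging, u = v · (f₂ − f₀)/(f₂ + f₀) = 334 × -0.929/87.671 ≈ -3.5 m/s.
So the insect is moving at 3.5 m/s away from the emitter.

3.5 m/s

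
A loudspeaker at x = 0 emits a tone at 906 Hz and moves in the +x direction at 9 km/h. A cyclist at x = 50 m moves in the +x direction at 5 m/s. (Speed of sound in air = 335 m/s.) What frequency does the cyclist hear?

9 km/h = 2.5 m/s.
The observer lies on the +x side, so the source is heading toward the observer and the observer is heading away from the source.
With source approaching and observer receding, f' = f · (v − v_o)/(v − v_s).
f' = 906 × (335 − 5)/(335 − 2.5) = 906 × 330/332.5 ≈ 899 Hz.

899 Hz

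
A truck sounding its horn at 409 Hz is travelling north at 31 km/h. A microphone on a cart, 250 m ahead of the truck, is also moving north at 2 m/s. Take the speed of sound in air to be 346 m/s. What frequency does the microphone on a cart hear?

31 km/h = 8.611 m/s.
The microphone on a cart is ahead, so the truck is moving toward it while the microphone on a cart is moving away from the truck.
General Doppler shift: f' = f · (v − v_o)/(v − v_s).
f' = 409 × (346 − 2)/(346 − 8.611) = 409 × 344/337.39 ≈ 417 Hz.

417 Hz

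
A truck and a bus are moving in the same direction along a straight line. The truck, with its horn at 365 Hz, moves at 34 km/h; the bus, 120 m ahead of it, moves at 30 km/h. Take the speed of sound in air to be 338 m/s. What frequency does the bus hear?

34 km/h = 9.444 m/s; 30 km/h = 8.333 m/s.
The bus is ahead, so the truck is moving toward it while the bus is moving away from the truck.
General Doppler shift: f' = f · (v − v_o)/(v − v_s).
f' = 365 × (338 − 8.333)/(338 − 9.444) = 365 × 329.67/328.56 ≈ 366 Hz.

366 Hz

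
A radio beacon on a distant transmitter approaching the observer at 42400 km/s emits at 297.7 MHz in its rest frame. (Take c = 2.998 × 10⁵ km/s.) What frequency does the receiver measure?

343.3 MHz

β = v/c = 42400/299800 = 0.1414.
Relativistic Doppler for frequency: f' = f₀ · √((1 + β)/(1 − β)).
f' = 297.7 × √(1.1414/0.8586) = 297.7 × 1.15302 ≈ 343.3 MHz.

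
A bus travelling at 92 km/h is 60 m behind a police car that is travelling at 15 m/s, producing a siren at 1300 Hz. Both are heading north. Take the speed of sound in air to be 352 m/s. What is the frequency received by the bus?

1337 Hz

92 km/h = 25.56 m/s.
The bus is behind, so the police car is moving away from it while the bus is moving toward the police car.
General Doppler shift: f' = f · (v + v_o)/(v + v_s).
f' = 1300 × (352 + 25.56)/(352 + 15) = 1300 × 377.56/367 ≈ 1337 Hz.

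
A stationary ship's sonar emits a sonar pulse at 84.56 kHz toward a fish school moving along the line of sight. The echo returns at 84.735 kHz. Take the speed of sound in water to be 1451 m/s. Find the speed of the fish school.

Double Doppler shift off a moving reflector: f₂ = f₀ · (v + u)/(v − u) (u > 0 toward emitter).
Rearranging, u = v · (f₂ − f₀)/(f₂ + f₀) = 1451 × 0.175/169.295 ≈ 1.50 m/s.
So the fish school is moving at 1.50 m/s toward the emitter.

1.50 m/s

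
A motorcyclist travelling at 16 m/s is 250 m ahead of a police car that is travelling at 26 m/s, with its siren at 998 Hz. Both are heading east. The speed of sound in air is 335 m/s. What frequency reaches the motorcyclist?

1030 Hz

The motorcyclist is ahead, so the police car is moving toward it while the motorcyclist is moving away from the police car.
Both move, so f' = f · (v − v_o)/(v − v_s).
f' = 998 × (335 − 16)/(335 − 26) = 998 × 319/309 ≈ 1030 Hz.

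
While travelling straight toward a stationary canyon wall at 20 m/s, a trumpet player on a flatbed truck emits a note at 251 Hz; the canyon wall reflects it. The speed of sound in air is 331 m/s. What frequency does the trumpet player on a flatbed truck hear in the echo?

The canyon wall receives the sound from a moving source: f₁ = f₀ · v/(v − v_e) = 251 × 331/311 ≈ 267 Hz.
On the return leg the trumpet player on a flatbed truck is a moving observer: f₂ = f₁ · (v + v_e)/v = 267 × 351/331 ≈ 283 Hz.
Equivalently f₂ = f₀ · (v + v_e)/(v − v_e).

283 Hz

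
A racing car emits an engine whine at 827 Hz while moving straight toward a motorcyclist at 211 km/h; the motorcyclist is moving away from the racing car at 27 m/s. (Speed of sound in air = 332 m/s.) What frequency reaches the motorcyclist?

923 Hz

211 km/h = 58.61 m/s.
Both move, so f' = f · (v − v_o)/(v − v_s).
f' = 827 × (332 − 27)/(332 − 58.61) = 827 × 305/273.39 ≈ 923 Hz.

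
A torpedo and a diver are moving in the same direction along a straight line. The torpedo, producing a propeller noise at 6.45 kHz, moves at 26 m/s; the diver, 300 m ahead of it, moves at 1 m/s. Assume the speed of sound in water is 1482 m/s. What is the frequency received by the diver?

The diver is ahead, so the torpedo is moving toward it while the diver is moving away from the torpedo.
Both move, so f' = f · (v − v_o)/(v − v_s).
f' = 6.45 × (1482 − 1)/(1482 − 26) = 6.45 × 1481/1456 ≈ 6.56 kHz.

6.56 kHz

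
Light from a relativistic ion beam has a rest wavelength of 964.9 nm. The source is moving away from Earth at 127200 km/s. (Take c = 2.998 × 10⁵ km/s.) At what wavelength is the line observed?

1517.7 nm

β = v/c = 127200/299800 = 0.4243.
Relativistic Doppler for wavelength: λ' = λ₀ · √((1 + β)/(1 − β)).
λ' = 964.9 × √(1.4243/0.5757) = 964.9 × 1.57287 ≈ 1517.7 nm.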